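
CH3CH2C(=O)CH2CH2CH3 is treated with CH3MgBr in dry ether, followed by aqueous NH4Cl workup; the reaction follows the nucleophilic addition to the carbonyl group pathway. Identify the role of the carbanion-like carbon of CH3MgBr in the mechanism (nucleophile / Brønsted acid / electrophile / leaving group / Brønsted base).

Step 1: Nucleophilic addition: the carbanion-like carbon of CH3MgBr adds to the carbonyl carbon, pushing the π(C=O) electron pair onto oxygen and giving a tetrahedral alkoxide.
The carbanion-like carbon of CH3MgBr donates an electron pair to form a new σ-bond to carbon — it is the nucleophile.

nucleophile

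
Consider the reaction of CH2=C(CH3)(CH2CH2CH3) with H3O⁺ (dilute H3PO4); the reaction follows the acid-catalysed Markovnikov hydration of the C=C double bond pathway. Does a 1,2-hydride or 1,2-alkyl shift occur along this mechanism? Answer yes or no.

no

The first-formed carbocation is tertiary.
No single 1,2-shift to an adjacent carbon would produce a more-substituted cation than the one already present, so no rearrangement occurs.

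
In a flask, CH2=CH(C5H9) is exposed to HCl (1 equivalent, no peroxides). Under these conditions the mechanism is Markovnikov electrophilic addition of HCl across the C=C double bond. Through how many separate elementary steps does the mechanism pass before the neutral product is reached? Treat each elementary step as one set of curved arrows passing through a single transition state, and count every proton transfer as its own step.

3

Step 1: The π electrons of the C=C bond attack a proton of HCl; Markovnikov addition places the new C–H on the less-substituted alkene carbon, so the positive charge ends up on the more-substituted carbon — a secondary carbocation. The H–Cl bond breaks heterolytically, releasing Cl⁻.
Step 2: A hydride (H with its bonding pair) migrates from the adjacent cyclopentyl carbon to the cationic centre — a 1,2-hydride shift — upgrading the secondary cation to a tertiary one.
Step 3: The Cl⁻ anion donates a lone pair to the carbocation, forming the new C–Cl σ-bond and giving the neutral alkyl halide.
Total: 3 elementary steps.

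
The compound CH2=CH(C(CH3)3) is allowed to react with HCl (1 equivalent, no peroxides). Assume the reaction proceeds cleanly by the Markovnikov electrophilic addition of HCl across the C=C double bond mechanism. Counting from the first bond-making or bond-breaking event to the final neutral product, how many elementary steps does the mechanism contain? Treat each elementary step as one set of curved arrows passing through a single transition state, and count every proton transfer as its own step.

Step 1: Electrophilic addition begins with the π(C=C) electrons forming a bond to the proton of HCl. Following Markovnikov's rule, the resulting cation is secondary. The H–Cl bond breaks heterolytically, releasing Cl⁻.
Step 2: A methyl group with its bonding pair migrates from the adjacent tert-butyl carbon to the cationic centre — a 1,2-methyl shift — upgrading the secondary cation to a tertiary one.
Step 3: Cl⁻ captures the cation: a lone pair on Cl⁻ fills the empty p orbital, producing the alkyl halide product.
Total: 3 elementary steps.

3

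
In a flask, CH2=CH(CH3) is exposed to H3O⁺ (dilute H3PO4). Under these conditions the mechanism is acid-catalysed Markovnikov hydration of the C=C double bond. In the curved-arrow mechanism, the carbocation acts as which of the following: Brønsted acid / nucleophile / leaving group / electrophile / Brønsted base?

Step 2: Nucleophilic capture of the cation by H2O produces the protonated alcohol (an oxonium ion).
The carbocation accepts an electron pair into an empty or π* orbital — it is the electrophile.

electrophile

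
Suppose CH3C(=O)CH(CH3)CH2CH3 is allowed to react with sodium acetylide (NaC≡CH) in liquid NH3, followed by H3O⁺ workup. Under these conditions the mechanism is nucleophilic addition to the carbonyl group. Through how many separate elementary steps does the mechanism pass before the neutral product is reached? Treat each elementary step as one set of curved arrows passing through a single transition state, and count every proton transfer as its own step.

2

Step 1: A lone pair / filled orbital on HC≡C⁻ attacks the electrophilic carbonyl carbon; the π(C=O) electrons shift onto oxygen, producing a tetrahedral alkoxide intermediate.
Step 2: On H3O⁺ workup the alkoxide oxygen is protonated, giving a propargyl alcohol.
Total: 2 elementary steps.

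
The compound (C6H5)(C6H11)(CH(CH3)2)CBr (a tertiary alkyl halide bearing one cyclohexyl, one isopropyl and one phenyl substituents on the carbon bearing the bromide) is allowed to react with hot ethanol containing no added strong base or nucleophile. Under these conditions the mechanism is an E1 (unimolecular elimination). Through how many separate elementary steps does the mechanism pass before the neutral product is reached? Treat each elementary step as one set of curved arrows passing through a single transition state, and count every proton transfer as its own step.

2

Step 1: Ionisation: the C–Br σ-bond cleaves heterolytically; both bonding electrons depart with Br⁻, leaving a tertiary carbocation at the α-carbon.
(No 1,2-shift: no single shift to an adjacent carbon would give a more stable cation.)
Step 2: A weak base (an ethanol molecule from the solvent) removes a proton from a carbon adjacent to the cationic centre; the electrons of that C–H bond become the new π(C=C) bond, giving the alkene.
Total: 2 elementary steps.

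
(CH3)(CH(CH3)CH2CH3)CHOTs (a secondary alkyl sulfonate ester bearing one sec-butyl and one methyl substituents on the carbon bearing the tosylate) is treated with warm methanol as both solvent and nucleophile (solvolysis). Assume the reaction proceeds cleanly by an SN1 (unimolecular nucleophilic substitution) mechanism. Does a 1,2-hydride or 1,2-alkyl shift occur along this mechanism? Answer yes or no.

yes

The first-formed carbocation is secondary.
The adjacent sec-butyl carbon already bears 2 other carbon substituents and has a hydrogen to migrate; after a 1,2-hydride shift from that carbon the positive charge sits on a tertiary centre.
Tertiary is more stable than secondary, so the shift occurs.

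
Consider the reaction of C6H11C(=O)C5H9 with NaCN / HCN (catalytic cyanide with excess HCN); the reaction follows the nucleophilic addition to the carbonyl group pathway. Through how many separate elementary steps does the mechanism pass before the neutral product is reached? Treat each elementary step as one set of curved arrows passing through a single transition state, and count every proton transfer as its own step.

2

Step 1: CN⁻ attacks the sp² carbonyl carbon; the C=O π bond breaks and the electrons end up as a lone pair on the alkoxide oxygen of the tetrahedral intermediate.
Step 2: The alkoxide oxygen removes a proton from HCN present in the mixture, giving a cyanohydrin and regenerating CN⁻.
Total: 2 elementary steps.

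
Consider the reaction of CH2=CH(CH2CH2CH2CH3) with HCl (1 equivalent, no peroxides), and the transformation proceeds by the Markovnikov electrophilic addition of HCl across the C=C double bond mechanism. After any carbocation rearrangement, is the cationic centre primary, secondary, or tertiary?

secondary

Step 1: Electrophilic addition begins with the π(C=C) electrons forming a bond to the proton of HCl. Following Markovnikov's rule, the resulting cation is secondary. The H–Cl bond breaks heterolytically, releasing Cl⁻.
No single 1,2-shift to an adjacent carbon would give a more-substituted cation, so no rearrangement occurs.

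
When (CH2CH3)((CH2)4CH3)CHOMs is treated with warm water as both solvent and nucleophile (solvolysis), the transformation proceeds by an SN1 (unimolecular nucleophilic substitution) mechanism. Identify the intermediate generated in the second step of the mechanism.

Step 1: Rate-determining heterolysis of the C–O bond gives MsO⁻ and a secondary carbocation.
Step 2: Nucleophilic capture: the oxygen of H2O bonds to the cationic carbon, producing an oxonium-ion intermediate.
After step 2 the species present is an oxonium ion.

oxonium ion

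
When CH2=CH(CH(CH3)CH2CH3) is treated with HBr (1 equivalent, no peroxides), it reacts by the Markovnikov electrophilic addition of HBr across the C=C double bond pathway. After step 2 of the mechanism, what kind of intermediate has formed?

tertiary carbocation

Step 1: The π electrons of the C=C bond attack a proton of HBr; Markovnikov addition places the new C–H on the less-substituted alkene carbon, so the positive charge ends up on the more-substituted carbon — a secondary carbocation. The H–Br bond breaks heterolytically, releasing Br⁻.
Step 2: A hydride (H with its bonding pair) migrates from the adjacent sec-butyl carbon to the cationic centre — a 1,2-hydride shift — upgrading the secondary cation to a tertiary one.
After step 2 the species present is a tertiary carbocation.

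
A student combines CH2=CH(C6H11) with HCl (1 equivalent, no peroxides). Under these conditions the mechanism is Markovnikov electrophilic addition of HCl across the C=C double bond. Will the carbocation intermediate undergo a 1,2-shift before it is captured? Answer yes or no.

yes

The first-formed carbocation is secondary.
The adjacent cyclohexyl carbon already bears 2 other carbon substituents and has a hydrogen to migrate; after a 1,2-hydride shift from that carbon the positive charge sits on a tertiary centre.
Tertiary is more stable than secondary, so the shift occurs.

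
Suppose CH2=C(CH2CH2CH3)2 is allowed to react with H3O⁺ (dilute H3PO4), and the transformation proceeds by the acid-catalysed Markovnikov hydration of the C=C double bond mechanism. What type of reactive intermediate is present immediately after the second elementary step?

Step 1: The π electrons of the C=C bond attack a proton of H3O⁺; Markovnikov addition places the new C–H on the less-substituted alkene carbon, so the positive charge ends up on the more-substituted carbon — a tertiary carbocation. H2O is released.
Step 2: A lone pair on the oxygen of H2O attacks the carbocation, forming a C–O bond and an oxonium ion (a protonated alcohol).
After step 2 the species present is an oxonium ion.

oxonium ion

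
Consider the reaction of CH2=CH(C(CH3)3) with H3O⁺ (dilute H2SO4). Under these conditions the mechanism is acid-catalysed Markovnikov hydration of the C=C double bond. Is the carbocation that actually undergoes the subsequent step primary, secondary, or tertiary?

Step 1: Protonation of the alkene by H3O⁺: the π bond acts as the nucleophile and picks up H⁺, giving the more stable (Markovnikov) secondary carbocation. H2O is released.
Step 2: Carbocation rearrangement: a 1,2-methyl shift from the adjacent tert-butyl carbon converts the initially-formed secondary cation into the more stable tertiary cation.
The cation rearranges from secondary to tertiary via a 1,2-methyl shift from the adjacent tert-butyl carbon; the tertiary cation is what reacts next.

tertiary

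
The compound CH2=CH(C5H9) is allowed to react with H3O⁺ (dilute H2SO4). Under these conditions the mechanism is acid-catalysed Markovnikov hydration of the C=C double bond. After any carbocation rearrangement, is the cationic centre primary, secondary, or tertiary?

Step 1: Protonation of the alkene by H3O⁺: the π bond acts as the nucleophile and picks up H⁺, giving the more stable (Markovnikov) secondary carbocation. H2O is released.
Step 2: Carbocation rearrangement: a 1,2-hydride shift from the adjacent cyclopentyl carbon converts the initially-formed secondary cation into the more stable tertiary cation.
The cation rearranges from secondary to tertiary via a 1,2-hydride shift from the adjacent cyclopentyl carbon; the tertiary cation is what reacts next.

tertiary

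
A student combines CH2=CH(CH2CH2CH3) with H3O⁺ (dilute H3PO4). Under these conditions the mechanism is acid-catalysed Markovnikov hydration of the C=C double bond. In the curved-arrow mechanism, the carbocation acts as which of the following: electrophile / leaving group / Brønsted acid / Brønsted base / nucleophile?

Step 2: Water acts as the nucleophile: an oxygen lone pair bonds to the cationic carbon, giving an oxonium-ion intermediate.
The carbocation accepts an electron pair into an empty or π* orbital — it is the electrophile.

electrophile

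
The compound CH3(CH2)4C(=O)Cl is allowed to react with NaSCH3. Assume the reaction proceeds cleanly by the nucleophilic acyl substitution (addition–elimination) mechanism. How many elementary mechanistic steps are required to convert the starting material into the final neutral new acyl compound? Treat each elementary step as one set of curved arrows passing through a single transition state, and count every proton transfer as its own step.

Step 1: CH3S⁻ adds to the carbonyl carbon; the C=O π electrons shift onto oxygen and a tetrahedral alkoxide intermediate forms.
Step 2: Elimination step: re-formation of the carbonyl π bond drives out Cl⁻, giving the new acyl compound.
Total: 2 elementary steps.

2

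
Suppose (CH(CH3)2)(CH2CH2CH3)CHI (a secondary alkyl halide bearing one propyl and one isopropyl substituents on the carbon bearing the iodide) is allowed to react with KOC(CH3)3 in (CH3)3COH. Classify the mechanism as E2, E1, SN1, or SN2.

E2

Conditions: a strong/bulky base with a secondary substrate bearing a β-hydrogen.
These conditions are the textbook signature of the E2 pathway.
A strong (often hindered) base removes a β-H in concert with loss of the leaving group — bimolecular elimination.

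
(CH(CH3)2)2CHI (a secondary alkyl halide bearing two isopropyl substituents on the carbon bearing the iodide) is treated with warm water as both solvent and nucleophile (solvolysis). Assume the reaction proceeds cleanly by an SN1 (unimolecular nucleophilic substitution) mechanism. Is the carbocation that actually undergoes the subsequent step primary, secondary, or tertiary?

Step 1: Unassisted departure of I⁻ (taking the C–I bonding pair) generates a secondary carbocation.
Step 2: A hydride (H with its bonding pair) migrates from the adjacent isopropyl carbon to the cationic centre — a 1,2-hydride shift — upgrading the secondary cation to a tertiary one.
The cation rearranges from secondary to tertiary via a 1,2-hydride shift from the adjacent isopropyl carbon; the tertiary cation is what reacts next.

tertiary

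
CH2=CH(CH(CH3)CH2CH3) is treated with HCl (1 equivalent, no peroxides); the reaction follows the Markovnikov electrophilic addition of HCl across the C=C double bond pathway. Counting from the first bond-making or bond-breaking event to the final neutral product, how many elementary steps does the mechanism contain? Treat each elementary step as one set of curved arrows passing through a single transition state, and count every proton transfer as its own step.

3

Step 1: The π electrons of the C=C bond attack a proton of HCl; Markovnikov addition places the new C–H on the less-substituted alkene carbon, so the positive charge ends up on the more-substituted carbon — a secondary carbocation. The H–Cl bond breaks heterolytically, releasing Cl⁻.
Step 2: A hydride (H with its bonding pair) migrates from the adjacent sec-butyl carbon to the cationic centre — a 1,2-hydride shift — upgrading the secondary cation to a tertiary one.
Step 3: Nucleophilic attack by Cl⁻ on the carbocation completes the addition, giving R–Cl.
Total: 3 elementary steps.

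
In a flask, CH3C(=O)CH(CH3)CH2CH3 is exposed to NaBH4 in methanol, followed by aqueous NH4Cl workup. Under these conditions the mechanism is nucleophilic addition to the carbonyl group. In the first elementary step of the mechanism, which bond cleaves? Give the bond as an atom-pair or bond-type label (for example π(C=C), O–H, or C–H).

π(C=O)

Step 1: H⁻ (delivered from BH4⁻) attacks the sp² carbonyl carbon; the C=O π bond breaks and the electrons end up as a lone pair on the alkoxide oxygen of the tetrahedral intermediate.
The bond broken in this step is the π(C=O) bond.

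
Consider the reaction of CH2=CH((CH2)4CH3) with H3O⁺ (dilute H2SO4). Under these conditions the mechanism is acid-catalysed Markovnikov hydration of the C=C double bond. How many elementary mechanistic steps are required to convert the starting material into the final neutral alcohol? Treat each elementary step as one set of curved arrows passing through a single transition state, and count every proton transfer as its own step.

3

Step 1: The π electrons of the C=C bond attack a proton of H3O⁺; Markovnikov addition places the new C–H on the less-substituted alkene carbon, so the positive charge ends up on the more-substituted carbon — a secondary carbocation. H2O is released.
(No 1,2-shift: no single shift to an adjacent carbon would give a more stable cation.)
Step 2: Nucleophilic capture of the cation by H2O produces the protonated alcohol (an oxonium ion).
Step 3: Deprotonation of the oxonium ion by a water molecule delivers the neutral alcohol and regenerates the acid catalyst.
Total: 3 elementary steps.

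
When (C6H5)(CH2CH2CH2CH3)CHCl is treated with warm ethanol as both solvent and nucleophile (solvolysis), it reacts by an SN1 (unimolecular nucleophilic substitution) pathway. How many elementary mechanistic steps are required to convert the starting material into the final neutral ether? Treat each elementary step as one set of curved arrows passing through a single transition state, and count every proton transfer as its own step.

3

Step 1: Unassisted departure of Cl⁻ (taking the C–Cl bonding pair) generates a secondary carbocation.
(No 1,2-shift: no single shift to an adjacent carbon would give a more stable cation.)
Step 2: Nucleophilic capture: the oxygen of CH3CH2OH bonds to the cationic carbon, producing an oxonium-ion intermediate.
Step 3: Proton transfer from the O–H of the oxonium ion to a solvent molecule delivers the neutral ether.
Total: 3 elementary steps.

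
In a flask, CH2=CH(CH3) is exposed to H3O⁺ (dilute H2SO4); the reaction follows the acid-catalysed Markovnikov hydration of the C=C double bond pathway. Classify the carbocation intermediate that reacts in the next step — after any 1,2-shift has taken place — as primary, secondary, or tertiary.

secondary

Step 1: Protonation of the alkene by H3O⁺: the π bond acts as the nucleophile and picks up H⁺, giving the more stable (Markovnikov) secondary carbocation. H2O is released.
No single 1,2-shift to an adjacent carbon would give a more-substituted cation, so no rearrangement occurs.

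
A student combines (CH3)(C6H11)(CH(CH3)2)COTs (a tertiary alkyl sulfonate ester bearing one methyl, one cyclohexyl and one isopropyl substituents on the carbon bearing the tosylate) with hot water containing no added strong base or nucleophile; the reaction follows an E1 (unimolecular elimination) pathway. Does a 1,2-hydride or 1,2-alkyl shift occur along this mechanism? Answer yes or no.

The first-formed carbocation is tertiary.
No single 1,2-shift to an adjacent carbon would produce a more-substituted cation than the one already present, so no rearrangement occurs.

no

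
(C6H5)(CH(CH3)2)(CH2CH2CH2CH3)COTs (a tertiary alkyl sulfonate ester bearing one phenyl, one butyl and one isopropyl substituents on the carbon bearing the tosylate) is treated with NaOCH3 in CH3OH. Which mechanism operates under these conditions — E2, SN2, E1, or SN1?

Conditions: a strong base with a tertiary substrate bearing a β-hydrogen.
These conditions are the textbook signature of the E2 pathway.
A strong (often hindered) base removes a β-H in concert with loss of the leaving group — bimolecular elimination.

E2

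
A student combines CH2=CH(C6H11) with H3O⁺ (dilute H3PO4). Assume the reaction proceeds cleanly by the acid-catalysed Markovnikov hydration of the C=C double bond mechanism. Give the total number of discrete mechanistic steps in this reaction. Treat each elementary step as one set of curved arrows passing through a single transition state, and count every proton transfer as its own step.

Step 1: Electrophilic addition begins with the π(C=C) electrons forming a bond to the proton of H3O⁺. Following Markovnikov's rule, the resulting cation is secondary. H2O is released.
Step 2: A 1,2-hydride shift from the adjacent cyclohexyl carbon moves the positive charge from the secondary centre to an adjacent carbon, generating a more stable tertiary carbocation.
Step 3: A lone pair on the oxygen of H2O attacks the carbocation, forming a C–O bond and an oxonium ion (a protonated alcohol).
Step 4: H2O removes a proton from the oxonium oxygen, regenerating H3O⁺ and giving the neutral alcohol.
Total: 4 elementary steps.

4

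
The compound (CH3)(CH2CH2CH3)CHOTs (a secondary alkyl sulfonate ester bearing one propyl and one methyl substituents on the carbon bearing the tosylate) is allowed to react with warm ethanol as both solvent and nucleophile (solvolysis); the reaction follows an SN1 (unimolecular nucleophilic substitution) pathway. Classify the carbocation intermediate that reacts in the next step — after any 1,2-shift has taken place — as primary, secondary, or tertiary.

Step 1: Ionisation: the C–O σ-bond cleaves heterolytically; both bonding electrons depart with TsO⁻, leaving a secondary carbocation at the α-carbon.
No single 1,2-shift to an adjacent carbon would give a more-substituted cation, so no rearrangement occurs.

secondary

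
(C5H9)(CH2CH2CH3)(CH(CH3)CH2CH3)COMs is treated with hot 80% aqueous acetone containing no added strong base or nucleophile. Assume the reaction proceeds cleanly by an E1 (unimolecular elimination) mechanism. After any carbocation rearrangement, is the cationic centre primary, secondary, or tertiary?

Step 1: Rate-determining heterolysis of the C–O bond gives MsO⁻ and a tertiary carbocation.
No single 1,2-shift to an adjacent carbon would give a more-substituted cation, so no rearrangement occurs.

tertiary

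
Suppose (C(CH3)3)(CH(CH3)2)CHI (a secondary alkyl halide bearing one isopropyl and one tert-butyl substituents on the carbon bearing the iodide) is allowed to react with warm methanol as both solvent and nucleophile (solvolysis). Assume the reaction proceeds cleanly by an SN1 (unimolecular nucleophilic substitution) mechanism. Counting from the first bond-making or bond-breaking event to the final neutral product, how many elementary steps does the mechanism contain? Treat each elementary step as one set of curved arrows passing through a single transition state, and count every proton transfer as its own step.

4

Step 1: The C–I bond breaks with both electrons going to the iodide; I⁻ leaves and a secondary carbocation remains.
Step 2: A hydride (H with its bonding pair) migrates from the adjacent isopropyl carbon to the cationic centre — a 1,2-hydride shift — upgrading the secondary cation to a tertiary one.
Step 3: A lone pair on the oxygen of CH3OH attacks the carbocation, forming a new C–O σ-bond and an oxonium ion.
Step 4: Proton transfer from the O–H of the oxonium ion to a solvent molecule delivers the neutral ether.
Total: 4 elementary steps.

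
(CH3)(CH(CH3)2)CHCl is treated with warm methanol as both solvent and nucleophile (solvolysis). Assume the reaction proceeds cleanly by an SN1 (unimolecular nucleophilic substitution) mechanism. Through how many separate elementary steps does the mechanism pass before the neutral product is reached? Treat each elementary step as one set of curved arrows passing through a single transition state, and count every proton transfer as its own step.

Step 1: Rate-determining heterolysis of the C–Cl bond gives Cl⁻ and a secondary carbocation.
Step 2: Carbocation rearrangement: a 1,2-hydride shift from the adjacent isopropyl carbon converts the initially-formed secondary cation into the more stable tertiary cation.
Step 3: A lone pair on the oxygen of CH3OH attacks the carbocation, forming a new C–O σ-bond and an oxonium ion.
Step 4: Deprotonation of the oxonium oxygen by solvent methanol yields the neutral ether.
Total: 4 elementary steps.

4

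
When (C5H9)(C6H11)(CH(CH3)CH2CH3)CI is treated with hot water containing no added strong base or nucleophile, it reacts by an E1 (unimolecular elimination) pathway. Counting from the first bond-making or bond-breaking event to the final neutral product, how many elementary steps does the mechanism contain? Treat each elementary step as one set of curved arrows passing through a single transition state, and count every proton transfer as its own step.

2

Step 1: Unassisted departure of I⁻ (taking the C–I bonding pair) generates a tertiary carbocation.
(No 1,2-shift: no single shift to an adjacent carbon would give a more stable cation.)
Step 2: A water molecule (solvent) deprotonates a β-carbon; as the C–H bond breaks, those electrons form the new alkene π bond.
Total: 2 elementary steps.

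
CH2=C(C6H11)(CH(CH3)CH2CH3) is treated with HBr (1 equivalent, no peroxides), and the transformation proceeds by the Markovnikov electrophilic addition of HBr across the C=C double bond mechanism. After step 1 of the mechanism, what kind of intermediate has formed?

tertiary carbocation

Step 1: Protonation of the alkene by HBr: the π bond acts as the nucleophile and picks up H⁺, giving the more stable (Markovnikov) tertiary carbocation. The H–Br bond breaks heterolytically, releasing Br⁻.
After step 1 the species present is a tertiary carbocation.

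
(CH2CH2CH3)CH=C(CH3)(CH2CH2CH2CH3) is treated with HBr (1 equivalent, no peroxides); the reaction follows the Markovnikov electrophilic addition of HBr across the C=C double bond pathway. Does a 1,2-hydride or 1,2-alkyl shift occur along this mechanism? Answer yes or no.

no

The first-formed carbocation is tertiary.
No single 1,2-shift to an adjacent carbon would produce a more-substituted cation than the one already present, so no rearrangement occurs.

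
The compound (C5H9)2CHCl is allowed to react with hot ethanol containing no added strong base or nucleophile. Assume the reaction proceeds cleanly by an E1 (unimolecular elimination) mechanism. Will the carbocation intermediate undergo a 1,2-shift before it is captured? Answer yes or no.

The first-formed carbocation is secondary.
The adjacent cyclopentyl carbon already bears 2 other carbon substituents and has a hydrogen to migrate; after a 1,2-hydride shift from that carbon the positive charge sits on a tertiary centre.
Tertiary is more stable than secondary, so the shift occurs.

yes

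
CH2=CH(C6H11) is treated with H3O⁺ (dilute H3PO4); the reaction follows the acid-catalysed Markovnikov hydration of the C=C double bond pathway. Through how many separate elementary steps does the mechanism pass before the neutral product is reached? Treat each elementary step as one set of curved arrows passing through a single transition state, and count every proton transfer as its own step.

4

Step 1: The π electrons of the C=C bond attack a proton of H3O⁺; Markovnikov addition places the new C–H on the less-substituted alkene carbon, so the positive charge ends up on the more-substituted carbon — a secondary carbocation. H2O is released.
Step 2: Carbocation rearrangement: a 1,2-hydride shift from the adjacent cyclohexyl carbon converts the initially-formed secondary cation into the more stable tertiary cation.
Step 3: A lone pair on the oxygen of H2O attacks the carbocation, forming a C–O bond and an oxonium ion (a protonated alcohol).
Step 4: Deprotonation of the oxonium ion by a water molecule delivers the neutral alcohol and regenerates the acid catalyst.
Total: 4 elementary steps.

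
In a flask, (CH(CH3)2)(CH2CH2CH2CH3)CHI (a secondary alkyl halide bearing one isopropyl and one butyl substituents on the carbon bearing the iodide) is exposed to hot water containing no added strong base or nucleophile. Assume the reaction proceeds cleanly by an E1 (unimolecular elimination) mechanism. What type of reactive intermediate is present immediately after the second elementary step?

Step 1: Rate-determining heterolysis of the C–I bond gives I⁻ and a secondary carbocation.
Step 2: A 1,2-hydride shift from the adjacent isopropyl carbon moves the positive charge from the secondary centre to an adjacent carbon, generating a more stable tertiary carbocation.
After step 2 the species present is a tertiary carbocation.

tertiary carbocation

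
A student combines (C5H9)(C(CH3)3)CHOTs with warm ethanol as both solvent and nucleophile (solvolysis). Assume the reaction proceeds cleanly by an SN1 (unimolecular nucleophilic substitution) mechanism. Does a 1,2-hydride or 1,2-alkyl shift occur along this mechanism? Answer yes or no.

yes

The first-formed carbocation is secondary.
The adjacent cyclopentyl carbon already bears 2 other carbon substituents and has a hydrogen to migrate; after a 1,2-hydride shift from that carbon the positive charge sits on a tertiary centre.
Tertiary is more stable than secondary, so the shift occurs.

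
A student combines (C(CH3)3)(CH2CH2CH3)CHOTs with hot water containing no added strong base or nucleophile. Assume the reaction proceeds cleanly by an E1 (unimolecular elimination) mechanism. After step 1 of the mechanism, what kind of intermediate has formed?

secondary carbocation

Step 1: Ionisation: the C–O σ-bond cleaves heterolytically; both bonding electrons depart with TsO⁻, leaving a secondary carbocation at the α-carbon.
After step 1 the species present is a secondary carbocation.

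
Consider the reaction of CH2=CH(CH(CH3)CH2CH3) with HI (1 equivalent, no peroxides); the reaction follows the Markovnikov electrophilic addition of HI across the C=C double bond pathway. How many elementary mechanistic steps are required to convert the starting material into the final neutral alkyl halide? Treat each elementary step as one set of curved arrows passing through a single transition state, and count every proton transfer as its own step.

Step 1: Electrophilic addition begins with the π(C=C) electrons forming a bond to the proton of HI. Following Markovnikov's rule, the resulting cation is secondary. The H–I bond breaks heterolytically, releasing I⁻.
Step 2: A 1,2-hydride shift from the adjacent sec-butyl carbon moves the positive charge from the secondary centre to an adjacent carbon, generating a more stable tertiary carbocation.
Step 3: The I⁻ anion donates a lone pair to the carbocation, forming the new C–I σ-bond and giving the neutral alkyl halide.
Total: 3 elementary steps.

3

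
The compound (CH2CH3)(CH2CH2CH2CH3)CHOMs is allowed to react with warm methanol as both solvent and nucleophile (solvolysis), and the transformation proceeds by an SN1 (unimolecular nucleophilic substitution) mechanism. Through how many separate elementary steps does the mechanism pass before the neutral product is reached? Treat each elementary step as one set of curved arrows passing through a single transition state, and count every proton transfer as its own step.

Step 1: Unassisted departure of MsO⁻ (taking the C–O bonding pair) generates a secondary carbocation.
(No 1,2-shift: no single shift to an adjacent carbon would give a more stable cation.)
Step 2: CH3OH donates an oxygen lone pair into the empty p orbital of the cation, giving a protonated ether (an oxonium ion).
Step 3: Proton transfer from the O–H of the oxonium ion to a solvent molecule delivers the neutral ether.
Total: 3 elementary steps.

3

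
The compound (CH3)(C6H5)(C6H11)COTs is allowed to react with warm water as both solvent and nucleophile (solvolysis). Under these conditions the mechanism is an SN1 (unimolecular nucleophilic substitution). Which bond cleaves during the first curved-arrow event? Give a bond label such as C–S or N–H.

Step 1: Rate-determining heterolysis of the C–O bond gives TsO⁻ and a tertiary carbocation.
The bond broken in this step is the C–O bond.

C–O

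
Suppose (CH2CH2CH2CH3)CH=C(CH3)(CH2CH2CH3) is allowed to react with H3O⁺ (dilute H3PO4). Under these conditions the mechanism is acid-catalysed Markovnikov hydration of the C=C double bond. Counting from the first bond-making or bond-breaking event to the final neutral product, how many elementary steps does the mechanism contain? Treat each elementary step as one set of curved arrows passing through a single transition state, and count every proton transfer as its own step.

3

Step 1: The π electrons of the C=C bond attack a proton of H3O⁺; Markovnikov addition places the new C–H on the less-substituted alkene carbon, so the positive charge ends up on the more-substituted carbon — a tertiary carbocation. H2O is released.
(No 1,2-shift: no single shift to an adjacent carbon would give a more stable cation.)
Step 2: Nucleophilic capture of the cation by H2O produces the protonated alcohol (an oxonium ion).
Step 3: H2O removes a proton from the oxonium oxygen, regenerating H3O⁺ and giving the neutral alcohol.
Total: 3 elementary steps.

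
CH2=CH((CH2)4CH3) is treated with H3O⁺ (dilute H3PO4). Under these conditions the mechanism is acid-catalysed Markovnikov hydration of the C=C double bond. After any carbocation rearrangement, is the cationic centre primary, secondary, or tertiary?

Step 1: Electrophilic addition begins with the π(C=C) electrons forming a bond to the proton of H3O⁺. Following Markovnikov's rule, the resulting cation is secondary. H2O is released.
No single 1,2-shift to an adjacent carbon would give a more-substituted cation, so no rearrangement occurs.

secondary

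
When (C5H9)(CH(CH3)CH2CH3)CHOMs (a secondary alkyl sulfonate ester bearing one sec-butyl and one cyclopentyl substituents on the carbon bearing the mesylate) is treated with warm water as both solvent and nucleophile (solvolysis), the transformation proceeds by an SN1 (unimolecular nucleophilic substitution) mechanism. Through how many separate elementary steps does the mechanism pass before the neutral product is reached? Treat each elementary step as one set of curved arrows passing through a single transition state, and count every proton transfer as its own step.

Step 1: Rate-determining heterolysis of the C–O bond gives MsO⁻ and a secondary carbocation.
Step 2: A hydride (H with its bonding pair) migrates from the adjacent sec-butyl carbon to the cationic centre — a 1,2-hydride shift — upgrading the secondary cation to a tertiary one.
Step 3: H2O donates an oxygen lone pair into the empty p orbital of the cation, giving a protonated alcohol (an oxonium ion).
Step 4: A second solvent molecule removes the proton on oxygen, giving the neutral alcohol product.
Total: 4 elementary steps.

4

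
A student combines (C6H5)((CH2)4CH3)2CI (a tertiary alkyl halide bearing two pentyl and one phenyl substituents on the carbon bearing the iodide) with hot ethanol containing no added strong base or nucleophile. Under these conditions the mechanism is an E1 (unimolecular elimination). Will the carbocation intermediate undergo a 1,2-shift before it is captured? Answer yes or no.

The first-formed carbocation is tertiary.
No single 1,2-shift to an adjacent carbon would produce a more-substituted cation than the one already present, so no rearrangement occurs.

no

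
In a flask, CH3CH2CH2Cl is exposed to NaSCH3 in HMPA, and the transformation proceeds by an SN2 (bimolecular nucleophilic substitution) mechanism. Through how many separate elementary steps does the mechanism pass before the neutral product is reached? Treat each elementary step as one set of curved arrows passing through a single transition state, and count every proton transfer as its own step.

1

Step 1: Backside attack by CH3S⁻ on the carbon bearing the chloride: the new C–S bond forms as the C–Cl bond breaks, with Walden inversion at carbon.
Total: 1 elementary step.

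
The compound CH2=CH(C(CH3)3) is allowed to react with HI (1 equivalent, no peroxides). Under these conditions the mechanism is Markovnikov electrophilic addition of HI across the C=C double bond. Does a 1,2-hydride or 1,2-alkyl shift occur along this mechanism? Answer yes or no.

The first-formed carbocation is secondary.
The adjacent tert-butyl carbon has no hydrogen but bears methyl groups; migration of one methyl with its bonding pair (a 1,2-methyl shift) places the charge on a tertiary centre.
Tertiary is more stable than secondary, so the shift occurs.

yes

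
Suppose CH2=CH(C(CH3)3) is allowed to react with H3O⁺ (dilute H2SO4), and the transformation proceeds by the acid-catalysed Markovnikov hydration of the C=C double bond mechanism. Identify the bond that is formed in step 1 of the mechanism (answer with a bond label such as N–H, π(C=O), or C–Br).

C–H

Step 1: Protonation of the alkene by H3O⁺: the π bond acts as the nucleophile and picks up H⁺, giving the more stable (Markovnikov) secondary carbocation. H2O is released.
The bond formed in this step is the C–H bond.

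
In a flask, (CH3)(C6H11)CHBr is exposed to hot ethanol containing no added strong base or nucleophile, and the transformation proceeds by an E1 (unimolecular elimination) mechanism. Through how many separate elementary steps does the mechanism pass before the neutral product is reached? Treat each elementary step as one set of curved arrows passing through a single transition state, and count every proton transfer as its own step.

Step 1: Rate-determining heterolysis of the C–Br bond gives Br⁻ and a secondary carbocation.
Step 2: Carbocation rearrangement: a 1,2-hydride shift from the adjacent cyclohexyl carbon converts the initially-formed secondary cation into the more stable tertiary cation.
Step 3: A weak base (an ethanol molecule from the solvent) removes a proton from a carbon adjacent to the cationic centre; the electrons of that C–H bond become the new π(C=C) bond, giving the alkene.
Total: 3 elementary steps.

3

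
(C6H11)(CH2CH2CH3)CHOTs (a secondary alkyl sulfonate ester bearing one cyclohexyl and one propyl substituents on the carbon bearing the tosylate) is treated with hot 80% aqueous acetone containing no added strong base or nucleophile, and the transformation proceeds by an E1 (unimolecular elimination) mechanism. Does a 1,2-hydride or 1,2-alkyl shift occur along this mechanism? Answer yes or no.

The first-formed carbocation is secondary.
The adjacent cyclohexyl carbon already bears 2 other carbon substituents and has a hydrogen to migrate; after a 1,2-hydride shift from that carbon the positive charge sits on a tertiary centre.
Tertiary is more stable than secondary, so the shift occurs.

yes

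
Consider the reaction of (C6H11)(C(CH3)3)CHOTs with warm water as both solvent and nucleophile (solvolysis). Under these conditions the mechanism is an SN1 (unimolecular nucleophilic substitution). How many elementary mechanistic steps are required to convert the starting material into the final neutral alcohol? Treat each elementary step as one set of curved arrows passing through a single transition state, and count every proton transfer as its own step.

4

Step 1: The C–O bond breaks with both electrons going to the tosylate; TsO⁻ leaves and a secondary carbocation remains.
Step 2: Carbocation rearrangement: a 1,2-hydride shift from the adjacent cyclohexyl carbon converts the initially-formed secondary cation into the more stable tertiary cation.
Step 3: A lone pair on the oxygen of H2O attacks the carbocation, forming a new C–O σ-bond and an oxonium ion.
Step 4: A second solvent molecule removes the proton on oxygen, giving the neutral alcohol product.
Total: 4 elementary steps.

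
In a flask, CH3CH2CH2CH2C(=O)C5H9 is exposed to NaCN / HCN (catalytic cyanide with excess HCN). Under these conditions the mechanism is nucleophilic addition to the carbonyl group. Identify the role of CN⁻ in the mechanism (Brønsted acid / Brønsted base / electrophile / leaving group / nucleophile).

Step 1: Nucleophilic addition: CN⁻ adds to the carbonyl carbon, pushing the π(C=O) electron pair onto oxygen and giving a tetrahedral alkoxide.
CN⁻ donates an electron pair to form a new σ-bond to carbon — it is the nucleophile.

nucleophile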